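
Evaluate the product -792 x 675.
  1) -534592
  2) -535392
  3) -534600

-792 * 675 = -534600
3) -534600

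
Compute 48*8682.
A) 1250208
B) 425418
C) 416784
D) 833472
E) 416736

48 * 8682 = 416736
E) 416736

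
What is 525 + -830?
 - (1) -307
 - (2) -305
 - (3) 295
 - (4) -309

525 + -830 = -305
2) -305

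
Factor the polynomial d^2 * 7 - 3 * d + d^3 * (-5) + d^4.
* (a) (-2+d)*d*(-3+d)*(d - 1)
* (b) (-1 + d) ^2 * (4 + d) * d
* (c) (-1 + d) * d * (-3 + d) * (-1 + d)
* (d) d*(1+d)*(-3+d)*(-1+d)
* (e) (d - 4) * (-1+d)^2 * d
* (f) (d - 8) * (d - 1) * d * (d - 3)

We need to factor d^2 * 7 - 3 * d + d^3 * (-5) + d^4.
The factored form is (-1 + d) * d * (-3 + d) * (-1 + d).
c) (-1 + d) * d * (-3 + d) * (-1 + d)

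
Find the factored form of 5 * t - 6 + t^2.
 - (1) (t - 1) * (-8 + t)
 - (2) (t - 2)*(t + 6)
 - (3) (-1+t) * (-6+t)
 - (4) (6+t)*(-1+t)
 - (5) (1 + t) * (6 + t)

We need to factor 5 * t - 6 + t^2.
The factored form is (6+t)*(-1+t).
4) (6+t)*(-1+t)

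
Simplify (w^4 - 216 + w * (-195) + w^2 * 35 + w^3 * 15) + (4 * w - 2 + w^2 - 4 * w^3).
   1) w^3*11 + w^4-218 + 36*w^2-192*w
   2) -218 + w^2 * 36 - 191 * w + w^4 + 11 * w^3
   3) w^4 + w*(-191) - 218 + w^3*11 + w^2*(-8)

Adding the polynomials and combining like terms:
(w^4 - 216 + w*(-195) + w^2*35 + w^3*15) + (4*w - 2 + w^2 - 4*w^3)
= -218 + w^2 * 36 - 191 * w + w^4 + 11 * w^3
2) -218 + w^2 * 36 - 191 * w + w^4 + 11 * w^3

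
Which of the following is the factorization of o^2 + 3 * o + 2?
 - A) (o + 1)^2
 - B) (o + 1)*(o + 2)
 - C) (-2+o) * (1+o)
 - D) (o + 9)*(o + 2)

We need to factor o^2 + 3 * o + 2.
The factored form is (o + 1)*(o + 2).
B) (o + 1)*(o + 2)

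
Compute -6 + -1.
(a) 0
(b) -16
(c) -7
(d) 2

-6 + -1 = -7
c) -7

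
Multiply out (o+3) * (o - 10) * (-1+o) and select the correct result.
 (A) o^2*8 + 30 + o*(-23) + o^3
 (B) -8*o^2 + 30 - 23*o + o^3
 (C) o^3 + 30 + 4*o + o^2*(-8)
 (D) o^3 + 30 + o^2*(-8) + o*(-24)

Expanding (o+3) * (o - 10) * (-1+o):
= -8*o^2 + 30 - 23*o + o^3
B) -8*o^2 + 30 - 23*o + o^3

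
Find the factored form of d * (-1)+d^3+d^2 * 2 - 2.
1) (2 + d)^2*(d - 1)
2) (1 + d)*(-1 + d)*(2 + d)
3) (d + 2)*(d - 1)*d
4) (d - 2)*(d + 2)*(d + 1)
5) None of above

We need to factor d * (-1)+d^3+d^2 * 2 - 2.
The factored form is (1 + d)*(-1 + d)*(2 + d).
2) (1 + d)*(-1 + d)*(2 + d)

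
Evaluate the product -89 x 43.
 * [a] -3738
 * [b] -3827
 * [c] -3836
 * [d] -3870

-89 * 43 = -3827
b) -3827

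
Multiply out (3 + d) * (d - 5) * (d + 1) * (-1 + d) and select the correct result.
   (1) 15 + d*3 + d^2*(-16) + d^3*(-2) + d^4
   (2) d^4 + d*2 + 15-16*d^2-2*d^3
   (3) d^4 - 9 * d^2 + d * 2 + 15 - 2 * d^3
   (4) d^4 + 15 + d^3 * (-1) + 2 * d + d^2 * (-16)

Expanding (3 + d) * (d - 5) * (d + 1) * (-1 + d):
= d^4 + d*2 + 15-16*d^2-2*d^3
2) d^4 + d*2 + 15-16*d^2-2*d^3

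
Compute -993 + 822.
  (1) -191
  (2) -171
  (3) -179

-993 + 822 = -171
2) -171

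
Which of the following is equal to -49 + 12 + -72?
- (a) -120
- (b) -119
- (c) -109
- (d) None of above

First: -49 + 12 = -37
Then: -37 + -72 = -109
c) -109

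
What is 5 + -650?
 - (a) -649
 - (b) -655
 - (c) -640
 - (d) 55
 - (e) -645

5 + -650 = -645
e) -645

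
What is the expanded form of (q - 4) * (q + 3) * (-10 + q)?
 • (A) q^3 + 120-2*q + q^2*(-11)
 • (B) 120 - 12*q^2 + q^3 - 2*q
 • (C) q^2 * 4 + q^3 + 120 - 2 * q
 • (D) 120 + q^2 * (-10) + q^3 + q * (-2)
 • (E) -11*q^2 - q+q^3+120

Expanding (q - 4) * (q + 3) * (-10 + q):
= q^3 + 120-2*q + q^2*(-11)
A) q^3 + 120-2*q + q^2*(-11)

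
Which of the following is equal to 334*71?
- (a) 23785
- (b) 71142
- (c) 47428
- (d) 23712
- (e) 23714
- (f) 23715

334 * 71 = 23714
e) 23714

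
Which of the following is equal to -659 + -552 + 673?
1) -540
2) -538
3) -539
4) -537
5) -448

First: -659 + -552 = -1211
Then: -1211 + 673 = -538
2) -538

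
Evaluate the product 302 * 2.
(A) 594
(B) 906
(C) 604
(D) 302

302 * 2 = 604
C) 604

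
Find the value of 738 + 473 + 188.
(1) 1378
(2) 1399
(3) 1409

First: 738 + 473 = 1211
Then: 1211 + 188 = 1399
2) 1399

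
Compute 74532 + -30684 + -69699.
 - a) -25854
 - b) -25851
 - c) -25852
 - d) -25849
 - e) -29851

First: 74532 + -30684 = 43848
Then: 43848 + -69699 = -25851
b) -25851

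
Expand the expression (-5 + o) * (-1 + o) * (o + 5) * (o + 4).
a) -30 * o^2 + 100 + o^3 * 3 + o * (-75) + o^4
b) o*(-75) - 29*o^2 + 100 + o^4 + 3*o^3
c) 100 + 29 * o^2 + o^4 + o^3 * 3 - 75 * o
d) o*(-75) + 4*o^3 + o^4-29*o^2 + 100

Expanding (-5 + o) * (-1 + o) * (o + 5) * (o + 4):
= o*(-75) - 29*o^2 + 100 + o^4 + 3*o^3
b) o*(-75) - 29*o^2 + 100 + o^4 + 3*o^3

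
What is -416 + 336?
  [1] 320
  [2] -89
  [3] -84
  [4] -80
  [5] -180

-416 + 336 = -80
4) -80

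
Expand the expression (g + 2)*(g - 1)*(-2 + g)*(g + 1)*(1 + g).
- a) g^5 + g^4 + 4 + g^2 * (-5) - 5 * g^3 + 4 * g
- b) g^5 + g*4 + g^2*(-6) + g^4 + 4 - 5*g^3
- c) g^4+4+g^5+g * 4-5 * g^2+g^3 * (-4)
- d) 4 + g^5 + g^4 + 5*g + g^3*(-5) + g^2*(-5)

Expanding (g + 2)*(g - 1)*(-2 + g)*(g + 1)*(1 + g):
= g^5 + g^4 + 4 + g^2 * (-5) - 5 * g^3 + 4 * g
a) g^5 + g^4 + 4 + g^2 * (-5) - 5 * g^3 + 4 * g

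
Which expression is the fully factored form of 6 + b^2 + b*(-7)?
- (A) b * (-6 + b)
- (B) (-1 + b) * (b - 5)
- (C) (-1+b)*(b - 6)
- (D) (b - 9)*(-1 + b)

We need to factor 6 + b^2 + b*(-7).
The factored form is (-1+b)*(b - 6).
C) (-1+b)*(b - 6)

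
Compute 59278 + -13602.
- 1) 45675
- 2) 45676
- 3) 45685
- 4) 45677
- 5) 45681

59278 + -13602 = 45676
2) 45676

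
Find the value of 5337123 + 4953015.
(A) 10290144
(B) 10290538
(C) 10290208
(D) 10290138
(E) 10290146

5337123 + 4953015 = 10290138
D) 10290138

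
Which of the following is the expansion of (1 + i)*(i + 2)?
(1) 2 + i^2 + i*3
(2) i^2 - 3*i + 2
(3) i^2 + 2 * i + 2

Expanding (1 + i)*(i + 2):
= 2 + i^2 + i*3
1) 2 + i^2 + i*3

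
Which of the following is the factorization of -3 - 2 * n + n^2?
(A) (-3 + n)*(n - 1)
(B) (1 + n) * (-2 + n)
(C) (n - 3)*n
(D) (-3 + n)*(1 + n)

We need to factor -3 - 2 * n + n^2.
The factored form is (-3 + n)*(1 + n).
D) (-3 + n)*(1 + n)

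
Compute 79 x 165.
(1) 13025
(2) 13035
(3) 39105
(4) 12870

79 * 165 = 13035
2) 13035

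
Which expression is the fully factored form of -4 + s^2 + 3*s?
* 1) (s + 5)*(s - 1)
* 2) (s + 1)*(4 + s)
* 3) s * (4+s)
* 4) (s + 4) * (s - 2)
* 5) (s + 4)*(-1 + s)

We need to factor -4 + s^2 + 3*s.
The factored form is (s + 4)*(-1 + s).
5) (s + 4)*(-1 + s)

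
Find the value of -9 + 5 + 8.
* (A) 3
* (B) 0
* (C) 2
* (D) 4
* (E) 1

First: -9 + 5 = -4
Then: -4 + 8 = 4
D) 4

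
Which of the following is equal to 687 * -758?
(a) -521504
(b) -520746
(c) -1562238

687 * -758 = -520746
b) -520746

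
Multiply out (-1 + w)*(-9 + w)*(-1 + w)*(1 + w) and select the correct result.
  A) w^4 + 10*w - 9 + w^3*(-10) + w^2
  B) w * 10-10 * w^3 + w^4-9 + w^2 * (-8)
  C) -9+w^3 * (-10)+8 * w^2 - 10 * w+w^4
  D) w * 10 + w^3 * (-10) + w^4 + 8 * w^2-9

Expanding (-1 + w)*(-9 + w)*(-1 + w)*(1 + w):
= w * 10 + w^3 * (-10) + w^4 + 8 * w^2-9
D) w * 10 + w^3 * (-10) + w^4 + 8 * w^2-9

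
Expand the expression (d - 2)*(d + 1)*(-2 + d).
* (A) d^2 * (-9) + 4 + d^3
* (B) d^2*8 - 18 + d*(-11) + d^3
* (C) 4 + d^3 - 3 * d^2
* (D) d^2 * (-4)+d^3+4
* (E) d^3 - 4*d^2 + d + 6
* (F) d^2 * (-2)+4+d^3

Expanding (d - 2)*(d + 1)*(-2 + d):
= 4 + d^3 - 3 * d^2
C) 4 + d^3 - 3 * d^2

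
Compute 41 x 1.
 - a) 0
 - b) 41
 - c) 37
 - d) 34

41 * 1 = 41
b) 41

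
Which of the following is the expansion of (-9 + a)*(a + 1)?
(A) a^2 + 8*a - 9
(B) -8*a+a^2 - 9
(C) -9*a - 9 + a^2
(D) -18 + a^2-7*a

Expanding (-9 + a)*(a + 1):
= -8*a+a^2 - 9
B) -8*a+a^2 - 9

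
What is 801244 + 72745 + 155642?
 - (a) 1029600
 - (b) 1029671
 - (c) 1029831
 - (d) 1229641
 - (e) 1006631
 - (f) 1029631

First: 801244 + 72745 = 873989
Then: 873989 + 155642 = 1029631
f) 1029631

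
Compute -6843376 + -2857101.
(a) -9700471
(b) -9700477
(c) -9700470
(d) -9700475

-6843376 + -2857101 = -9700477
b) -9700477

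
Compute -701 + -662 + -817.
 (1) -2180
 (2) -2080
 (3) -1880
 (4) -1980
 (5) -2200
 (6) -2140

First: -701 + -662 = -1363
Then: -1363 + -817 = -2180
1) -2180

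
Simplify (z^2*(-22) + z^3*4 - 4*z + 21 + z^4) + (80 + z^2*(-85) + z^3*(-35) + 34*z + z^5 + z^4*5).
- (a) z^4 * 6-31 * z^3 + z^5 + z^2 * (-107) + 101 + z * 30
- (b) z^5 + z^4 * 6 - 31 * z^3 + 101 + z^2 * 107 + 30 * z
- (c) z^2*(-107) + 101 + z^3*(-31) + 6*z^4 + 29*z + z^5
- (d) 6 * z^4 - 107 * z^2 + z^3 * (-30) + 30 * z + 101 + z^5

Adding the polynomials and combining like terms:
(z^2*(-22) + z^3*4 - 4*z + 21 + z^4) + (80 + z^2*(-85) + z^3*(-35) + 34*z + z^5 + z^4*5)
= z^4 * 6-31 * z^3 + z^5 + z^2 * (-107) + 101 + z * 30
a) z^4 * 6-31 * z^3 + z^5 + z^2 * (-107) + 101 + z * 30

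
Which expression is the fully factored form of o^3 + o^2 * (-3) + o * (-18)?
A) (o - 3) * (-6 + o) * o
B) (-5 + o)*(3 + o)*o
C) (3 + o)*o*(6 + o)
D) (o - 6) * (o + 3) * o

We need to factor o^3 + o^2 * (-3) + o * (-18).
The factored form is (o - 6) * (o + 3) * o.
D) (o - 6) * (o + 3) * o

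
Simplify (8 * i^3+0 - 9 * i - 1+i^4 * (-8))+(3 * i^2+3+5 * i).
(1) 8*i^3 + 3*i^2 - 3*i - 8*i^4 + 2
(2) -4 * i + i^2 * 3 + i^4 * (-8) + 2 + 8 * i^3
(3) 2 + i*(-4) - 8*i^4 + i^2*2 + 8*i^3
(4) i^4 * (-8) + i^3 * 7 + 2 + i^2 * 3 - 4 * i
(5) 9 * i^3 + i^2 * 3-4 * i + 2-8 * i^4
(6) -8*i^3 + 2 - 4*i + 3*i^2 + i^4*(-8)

Adding the polynomials and combining like terms:
(8*i^3 + 0 - 9*i - 1 + i^4*(-8)) + (3*i^2 + 3 + 5*i)
= -4 * i + i^2 * 3 + i^4 * (-8) + 2 + 8 * i^3
2) -4 * i + i^2 * 3 + i^4 * (-8) + 2 + 8 * i^3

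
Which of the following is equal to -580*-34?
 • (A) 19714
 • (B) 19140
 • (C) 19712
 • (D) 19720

-580 * -34 = 19720
D) 19720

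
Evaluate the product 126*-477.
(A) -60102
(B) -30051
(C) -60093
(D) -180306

126 * -477 = -60102
A) -60102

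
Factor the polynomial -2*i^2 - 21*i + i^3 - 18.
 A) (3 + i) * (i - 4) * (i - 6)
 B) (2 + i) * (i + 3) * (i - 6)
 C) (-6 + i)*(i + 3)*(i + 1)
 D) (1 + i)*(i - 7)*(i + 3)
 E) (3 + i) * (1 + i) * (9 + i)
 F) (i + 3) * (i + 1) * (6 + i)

We need to factor -2*i^2 - 21*i + i^3 - 18.
The factored form is (-6 + i)*(i + 3)*(i + 1).
C) (-6 + i)*(i + 3)*(i + 1)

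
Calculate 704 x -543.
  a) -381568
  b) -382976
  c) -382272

704 * -543 = -382272
c) -382272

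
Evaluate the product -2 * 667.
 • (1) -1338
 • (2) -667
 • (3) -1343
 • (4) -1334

-2 * 667 = -1334
4) -1334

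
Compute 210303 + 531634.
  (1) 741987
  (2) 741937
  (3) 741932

210303 + 531634 = 741937
2) 741937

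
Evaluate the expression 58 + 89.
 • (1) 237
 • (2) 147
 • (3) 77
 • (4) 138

58 + 89 = 147
2) 147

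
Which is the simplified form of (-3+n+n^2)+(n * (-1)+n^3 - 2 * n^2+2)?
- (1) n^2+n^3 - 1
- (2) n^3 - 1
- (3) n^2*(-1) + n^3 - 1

Adding the polynomials and combining like terms:
(-3 + n + n^2) + (n*(-1) + n^3 - 2*n^2 + 2)
= n^2*(-1) + n^3 - 1
3) n^2*(-1) + n^3 - 1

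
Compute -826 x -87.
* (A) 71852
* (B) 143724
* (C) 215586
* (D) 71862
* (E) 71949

-826 * -87 = 71862
D) 71862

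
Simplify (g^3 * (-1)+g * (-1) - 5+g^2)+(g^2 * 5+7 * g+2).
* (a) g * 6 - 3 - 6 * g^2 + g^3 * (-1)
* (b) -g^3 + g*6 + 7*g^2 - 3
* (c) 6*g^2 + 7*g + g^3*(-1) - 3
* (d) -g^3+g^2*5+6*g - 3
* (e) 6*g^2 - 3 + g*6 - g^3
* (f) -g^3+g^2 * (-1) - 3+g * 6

Adding the polynomials and combining like terms:
(g^3*(-1) + g*(-1) - 5 + g^2) + (g^2*5 + 7*g + 2)
= 6*g^2 - 3 + g*6 - g^3
e) 6*g^2 - 3 + g*6 - g^3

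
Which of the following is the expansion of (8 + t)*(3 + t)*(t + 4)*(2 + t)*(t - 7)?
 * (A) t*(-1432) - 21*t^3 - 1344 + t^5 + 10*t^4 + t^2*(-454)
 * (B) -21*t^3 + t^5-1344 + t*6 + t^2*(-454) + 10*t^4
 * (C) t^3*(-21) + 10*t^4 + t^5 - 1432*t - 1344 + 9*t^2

Expanding (8 + t)*(3 + t)*(t + 4)*(2 + t)*(t - 7):
= t*(-1432) - 21*t^3 - 1344 + t^5 + 10*t^4 + t^2*(-454)
A) t*(-1432) - 21*t^3 - 1344 + t^5 + 10*t^4 + t^2*(-454)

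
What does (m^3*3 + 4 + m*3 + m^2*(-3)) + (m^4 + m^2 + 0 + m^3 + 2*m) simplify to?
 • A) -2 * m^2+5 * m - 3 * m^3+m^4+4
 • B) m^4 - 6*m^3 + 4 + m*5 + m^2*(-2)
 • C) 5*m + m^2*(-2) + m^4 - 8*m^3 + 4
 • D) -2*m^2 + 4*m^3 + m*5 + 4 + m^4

Adding the polynomials and combining like terms:
(m^3*3 + 4 + m*3 + m^2*(-3)) + (m^4 + m^2 + 0 + m^3 + 2*m)
= -2*m^2 + 4*m^3 + m*5 + 4 + m^4
D) -2*m^2 + 4*m^3 + m*5 + 4 + m^4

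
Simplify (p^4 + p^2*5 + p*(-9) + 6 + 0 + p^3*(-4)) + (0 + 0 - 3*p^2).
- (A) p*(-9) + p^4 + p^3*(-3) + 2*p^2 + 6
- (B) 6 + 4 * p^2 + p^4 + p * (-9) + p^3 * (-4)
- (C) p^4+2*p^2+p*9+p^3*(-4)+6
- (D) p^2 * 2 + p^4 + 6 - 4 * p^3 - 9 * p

Adding the polynomials and combining like terms:
(p^4 + p^2*5 + p*(-9) + 6 + 0 + p^3*(-4)) + (0 + 0 - 3*p^2)
= p^2 * 2 + p^4 + 6 - 4 * p^3 - 9 * p
D) p^2 * 2 + p^4 + 6 - 4 * p^3 - 9 * p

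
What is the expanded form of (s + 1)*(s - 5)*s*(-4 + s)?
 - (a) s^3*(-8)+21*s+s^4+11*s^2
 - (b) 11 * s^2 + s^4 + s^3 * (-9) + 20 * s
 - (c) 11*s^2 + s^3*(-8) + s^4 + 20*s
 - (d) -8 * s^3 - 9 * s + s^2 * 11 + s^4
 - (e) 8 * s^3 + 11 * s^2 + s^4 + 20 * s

Expanding (s + 1)*(s - 5)*s*(-4 + s):
= 11*s^2 + s^3*(-8) + s^4 + 20*s
c) 11*s^2 + s^3*(-8) + s^4 + 20*s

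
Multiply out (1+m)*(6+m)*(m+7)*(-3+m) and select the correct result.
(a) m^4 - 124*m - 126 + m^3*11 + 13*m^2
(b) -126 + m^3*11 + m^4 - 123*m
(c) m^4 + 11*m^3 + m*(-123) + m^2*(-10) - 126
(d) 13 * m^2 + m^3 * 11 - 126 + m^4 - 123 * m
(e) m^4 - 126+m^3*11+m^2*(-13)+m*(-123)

Expanding (1+m)*(6+m)*(m+7)*(-3+m):
= 13 * m^2 + m^3 * 11 - 126 + m^4 - 123 * m
d) 13 * m^2 + m^3 * 11 - 126 + m^4 - 123 * m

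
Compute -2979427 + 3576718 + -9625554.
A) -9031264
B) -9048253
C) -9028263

First: -2979427 + 3576718 = 597291
Then: 597291 + -9625554 = -9028263
C) -9028263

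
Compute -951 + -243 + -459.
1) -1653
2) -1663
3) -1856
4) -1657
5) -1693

First: -951 + -243 = -1194
Then: -1194 + -459 = -1653
1) -1653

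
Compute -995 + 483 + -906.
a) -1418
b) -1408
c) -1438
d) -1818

First: -995 + 483 = -512
Then: -512 + -906 = -1418
a) -1418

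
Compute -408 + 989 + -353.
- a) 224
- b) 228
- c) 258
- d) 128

First: -408 + 989 = 581
Then: 581 + -353 = 228
b) 228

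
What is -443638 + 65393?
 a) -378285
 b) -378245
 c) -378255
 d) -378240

-443638 + 65393 = -378245
b) -378245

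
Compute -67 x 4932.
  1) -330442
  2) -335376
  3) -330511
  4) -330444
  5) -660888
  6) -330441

-67 * 4932 = -330444
4) -330444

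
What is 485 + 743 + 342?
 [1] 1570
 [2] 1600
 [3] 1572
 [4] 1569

First: 485 + 743 = 1228
Then: 1228 + 342 = 1570
1) 1570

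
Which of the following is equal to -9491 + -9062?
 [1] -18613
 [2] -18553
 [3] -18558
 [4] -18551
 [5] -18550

-9491 + -9062 = -18553
2) -18553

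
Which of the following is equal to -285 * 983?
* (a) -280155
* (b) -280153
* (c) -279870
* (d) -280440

-285 * 983 = -280155
a) -280155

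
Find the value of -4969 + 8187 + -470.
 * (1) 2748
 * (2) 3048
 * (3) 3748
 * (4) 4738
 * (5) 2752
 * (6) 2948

First: -4969 + 8187 = 3218
Then: 3218 + -470 = 2748
1) 2748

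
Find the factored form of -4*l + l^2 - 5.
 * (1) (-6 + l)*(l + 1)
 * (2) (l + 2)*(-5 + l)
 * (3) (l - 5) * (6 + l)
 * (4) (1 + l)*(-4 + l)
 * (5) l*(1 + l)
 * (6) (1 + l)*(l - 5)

We need to factor -4*l + l^2 - 5.
The factored form is (1 + l)*(l - 5).
6) (1 + l)*(l - 5)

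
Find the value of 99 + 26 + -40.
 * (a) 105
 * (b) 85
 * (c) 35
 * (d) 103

First: 99 + 26 = 125
Then: 125 + -40 = 85
b) 85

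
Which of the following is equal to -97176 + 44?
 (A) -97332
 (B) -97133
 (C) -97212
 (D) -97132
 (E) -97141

-97176 + 44 = -97132
D) -97132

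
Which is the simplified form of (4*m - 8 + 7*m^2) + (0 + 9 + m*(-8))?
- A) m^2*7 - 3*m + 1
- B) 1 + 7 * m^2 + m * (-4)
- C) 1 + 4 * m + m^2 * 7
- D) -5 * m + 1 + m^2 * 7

Adding the polynomials and combining like terms:
(4*m - 8 + 7*m^2) + (0 + 9 + m*(-8))
= 1 + 7 * m^2 + m * (-4)
B) 1 + 7 * m^2 + m * (-4)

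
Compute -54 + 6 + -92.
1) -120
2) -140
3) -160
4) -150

First: -54 + 6 = -48
Then: -48 + -92 = -140
2) -140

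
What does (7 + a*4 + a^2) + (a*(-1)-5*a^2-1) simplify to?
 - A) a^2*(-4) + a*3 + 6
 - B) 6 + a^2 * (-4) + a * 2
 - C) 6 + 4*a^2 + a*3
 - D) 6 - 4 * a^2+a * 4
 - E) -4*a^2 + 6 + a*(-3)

Adding the polynomials and combining like terms:
(7 + a*4 + a^2) + (a*(-1) - 5*a^2 - 1)
= a^2*(-4) + a*3 + 6
A) a^2*(-4) + a*3 + 6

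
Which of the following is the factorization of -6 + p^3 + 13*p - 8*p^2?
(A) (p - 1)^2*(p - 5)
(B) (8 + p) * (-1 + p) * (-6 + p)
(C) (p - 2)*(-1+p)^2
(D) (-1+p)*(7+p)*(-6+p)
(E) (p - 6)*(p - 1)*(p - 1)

We need to factor -6 + p^3 + 13*p - 8*p^2.
The factored form is (p - 6)*(p - 1)*(p - 1).
E) (p - 6)*(p - 1)*(p - 1)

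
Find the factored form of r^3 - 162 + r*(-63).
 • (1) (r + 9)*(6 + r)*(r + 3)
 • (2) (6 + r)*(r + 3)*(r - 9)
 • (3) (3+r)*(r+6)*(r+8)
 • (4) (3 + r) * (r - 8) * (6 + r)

We need to factor r^3 - 162 + r*(-63).
The factored form is (6 + r)*(r + 3)*(r - 9).
2) (6 + r)*(r + 3)*(r - 9)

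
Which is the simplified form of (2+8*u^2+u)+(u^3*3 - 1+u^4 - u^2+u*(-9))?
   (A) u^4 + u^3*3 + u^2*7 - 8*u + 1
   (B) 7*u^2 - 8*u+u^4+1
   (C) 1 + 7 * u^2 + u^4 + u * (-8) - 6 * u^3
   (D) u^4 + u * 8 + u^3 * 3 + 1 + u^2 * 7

Adding the polynomials and combining like terms:
(2 + 8*u^2 + u) + (u^3*3 - 1 + u^4 - u^2 + u*(-9))
= u^4 + u^3*3 + u^2*7 - 8*u + 1
A) u^4 + u^3*3 + u^2*7 - 8*u + 1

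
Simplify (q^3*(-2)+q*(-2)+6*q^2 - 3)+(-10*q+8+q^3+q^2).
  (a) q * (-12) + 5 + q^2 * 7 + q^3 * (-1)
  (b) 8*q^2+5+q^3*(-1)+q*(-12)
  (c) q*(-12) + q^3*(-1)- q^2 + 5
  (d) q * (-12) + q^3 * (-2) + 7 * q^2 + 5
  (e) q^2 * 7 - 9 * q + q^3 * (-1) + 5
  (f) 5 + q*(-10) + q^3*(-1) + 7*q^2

Adding the polynomials and combining like terms:
(q^3*(-2) + q*(-2) + 6*q^2 - 3) + (-10*q + 8 + q^3 + q^2)
= q * (-12) + 5 + q^2 * 7 + q^3 * (-1)
a) q * (-12) + 5 + q^2 * 7 + q^3 * (-1)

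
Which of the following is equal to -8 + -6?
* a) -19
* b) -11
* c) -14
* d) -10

-8 + -6 = -14
c) -14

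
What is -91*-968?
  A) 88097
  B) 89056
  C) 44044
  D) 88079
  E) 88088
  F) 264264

-91 * -968 = 88088
E) 88088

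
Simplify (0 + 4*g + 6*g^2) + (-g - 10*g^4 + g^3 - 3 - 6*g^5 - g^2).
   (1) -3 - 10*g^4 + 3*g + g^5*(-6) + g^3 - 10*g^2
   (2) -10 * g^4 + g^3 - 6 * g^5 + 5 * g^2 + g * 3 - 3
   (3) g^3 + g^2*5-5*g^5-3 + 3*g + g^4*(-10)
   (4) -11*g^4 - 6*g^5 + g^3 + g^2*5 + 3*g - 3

Adding the polynomials and combining like terms:
(0 + 4*g + 6*g^2) + (-g - 10*g^4 + g^3 - 3 - 6*g^5 - g^2)
= -10 * g^4 + g^3 - 6 * g^5 + 5 * g^2 + g * 3 - 3
2) -10 * g^4 + g^3 - 6 * g^5 + 5 * g^2 + g * 3 - 3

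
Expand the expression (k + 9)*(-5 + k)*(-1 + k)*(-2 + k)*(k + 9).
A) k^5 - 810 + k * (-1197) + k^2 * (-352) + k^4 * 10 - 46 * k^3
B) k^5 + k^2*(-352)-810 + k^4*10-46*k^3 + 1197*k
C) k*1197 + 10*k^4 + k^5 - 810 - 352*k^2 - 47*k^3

Expanding (k + 9)*(-5 + k)*(-1 + k)*(-2 + k)*(k + 9):
= k^5 + k^2*(-352)-810 + k^4*10-46*k^3 + 1197*k
B) k^5 + k^2*(-352)-810 + k^4*10-46*k^3 + 1197*k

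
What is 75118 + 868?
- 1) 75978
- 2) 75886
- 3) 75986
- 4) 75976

75118 + 868 = 75986
3) 75986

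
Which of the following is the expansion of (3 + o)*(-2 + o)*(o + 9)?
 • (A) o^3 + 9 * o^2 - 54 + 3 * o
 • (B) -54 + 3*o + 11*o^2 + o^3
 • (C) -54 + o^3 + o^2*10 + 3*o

Expanding (3 + o)*(-2 + o)*(o + 9):
= -54 + o^3 + o^2*10 + 3*o
C) -54 + o^3 + o^2*10 + 3*o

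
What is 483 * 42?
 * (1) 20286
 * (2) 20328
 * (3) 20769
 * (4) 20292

483 * 42 = 20286
1) 20286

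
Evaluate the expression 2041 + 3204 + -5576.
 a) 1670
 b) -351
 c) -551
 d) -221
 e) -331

First: 2041 + 3204 = 5245
Then: 5245 + -5576 = -331
e) -331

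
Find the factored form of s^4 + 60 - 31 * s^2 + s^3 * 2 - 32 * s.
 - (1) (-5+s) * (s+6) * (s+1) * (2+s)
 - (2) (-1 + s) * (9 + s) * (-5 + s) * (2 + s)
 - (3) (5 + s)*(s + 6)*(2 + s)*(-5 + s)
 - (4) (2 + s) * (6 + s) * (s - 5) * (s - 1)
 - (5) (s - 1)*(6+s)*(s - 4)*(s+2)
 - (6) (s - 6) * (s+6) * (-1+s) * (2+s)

We need to factor s^4 + 60 - 31 * s^2 + s^3 * 2 - 32 * s.
The factored form is (2 + s) * (6 + s) * (s - 5) * (s - 1).
4) (2 + s) * (6 + s) * (s - 5) * (s - 1)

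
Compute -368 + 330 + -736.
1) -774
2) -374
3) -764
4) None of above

First: -368 + 330 = -38
Then: -38 + -736 = -774
1) -774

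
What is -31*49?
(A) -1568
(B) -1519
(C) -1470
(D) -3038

-31 * 49 = -1519
B) -1519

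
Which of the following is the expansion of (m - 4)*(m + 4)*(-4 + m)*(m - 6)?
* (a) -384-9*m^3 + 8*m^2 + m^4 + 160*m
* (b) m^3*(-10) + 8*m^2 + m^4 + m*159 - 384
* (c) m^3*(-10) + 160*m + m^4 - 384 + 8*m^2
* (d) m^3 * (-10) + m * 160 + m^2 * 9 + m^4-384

Expanding (m - 4)*(m + 4)*(-4 + m)*(m - 6):
= m^3*(-10) + 160*m + m^4 - 384 + 8*m^2
c) m^3*(-10) + 160*m + m^4 - 384 + 8*m^2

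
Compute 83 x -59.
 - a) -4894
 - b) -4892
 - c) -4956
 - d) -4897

83 * -59 = -4897
d) -4897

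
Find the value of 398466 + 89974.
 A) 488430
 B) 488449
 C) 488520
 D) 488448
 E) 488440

398466 + 89974 = 488440
E) 488440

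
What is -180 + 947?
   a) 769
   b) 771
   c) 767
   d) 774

-180 + 947 = 767
c) 767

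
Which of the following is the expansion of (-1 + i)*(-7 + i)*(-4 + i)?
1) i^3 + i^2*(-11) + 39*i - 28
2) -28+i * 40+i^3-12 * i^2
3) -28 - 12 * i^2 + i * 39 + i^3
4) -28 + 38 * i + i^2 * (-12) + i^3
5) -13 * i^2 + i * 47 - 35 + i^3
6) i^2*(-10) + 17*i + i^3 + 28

Expanding (-1 + i)*(-7 + i)*(-4 + i):
= -28 - 12 * i^2 + i * 39 + i^3
3) -28 - 12 * i^2 + i * 39 + i^3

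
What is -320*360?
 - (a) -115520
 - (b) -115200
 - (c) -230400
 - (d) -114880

-320 * 360 = -115200
b) -115200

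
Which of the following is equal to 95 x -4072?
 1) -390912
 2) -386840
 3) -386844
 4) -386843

95 * -4072 = -386840
2) -386840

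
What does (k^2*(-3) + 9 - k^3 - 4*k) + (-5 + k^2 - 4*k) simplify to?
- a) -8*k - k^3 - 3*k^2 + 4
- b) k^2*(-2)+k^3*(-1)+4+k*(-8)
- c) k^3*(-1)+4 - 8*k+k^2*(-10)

Adding the polynomials and combining like terms:
(k^2*(-3) + 9 - k^3 - 4*k) + (-5 + k^2 - 4*k)
= k^2*(-2)+k^3*(-1)+4+k*(-8)
b) k^2*(-2)+k^3*(-1)+4+k*(-8)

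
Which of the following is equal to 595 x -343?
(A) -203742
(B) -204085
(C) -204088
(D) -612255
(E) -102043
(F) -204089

595 * -343 = -204085
B) -204085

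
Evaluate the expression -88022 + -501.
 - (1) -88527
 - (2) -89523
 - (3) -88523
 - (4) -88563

-88022 + -501 = -88523
3) -88523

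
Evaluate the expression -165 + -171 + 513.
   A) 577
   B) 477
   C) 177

First: -165 + -171 = -336
Then: -336 + 513 = 177
C) 177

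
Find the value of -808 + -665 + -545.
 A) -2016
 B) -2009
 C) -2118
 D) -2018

First: -808 + -665 = -1473
Then: -1473 + -545 = -2018
D) -2018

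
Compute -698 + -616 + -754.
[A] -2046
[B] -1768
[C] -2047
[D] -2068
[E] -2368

First: -698 + -616 = -1314
Then: -1314 + -754 = -2068
D) -2068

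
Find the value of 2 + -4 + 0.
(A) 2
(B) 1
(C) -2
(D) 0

First: 2 + -4 = -2
Then: -2 + 0 = -2
C) -2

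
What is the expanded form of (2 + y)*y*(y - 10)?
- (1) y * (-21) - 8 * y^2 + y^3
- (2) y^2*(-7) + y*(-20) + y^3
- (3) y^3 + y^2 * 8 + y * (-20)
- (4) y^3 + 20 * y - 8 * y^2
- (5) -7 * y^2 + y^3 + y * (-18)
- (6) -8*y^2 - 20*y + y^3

Expanding (2 + y)*y*(y - 10):
= -8*y^2 - 20*y + y^3
6) -8*y^2 - 20*y + y^3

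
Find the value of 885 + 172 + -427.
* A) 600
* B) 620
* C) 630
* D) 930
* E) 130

First: 885 + 172 = 1057
Then: 1057 + -427 = 630
C) 630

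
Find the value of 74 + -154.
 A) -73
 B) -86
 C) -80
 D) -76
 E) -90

74 + -154 = -80
C) -80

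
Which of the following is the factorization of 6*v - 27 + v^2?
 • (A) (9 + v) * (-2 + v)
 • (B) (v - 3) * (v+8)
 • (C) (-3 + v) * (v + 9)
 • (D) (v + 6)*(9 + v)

We need to factor 6*v - 27 + v^2.
The factored form is (-3 + v) * (v + 9).
C) (-3 + v) * (v + 9)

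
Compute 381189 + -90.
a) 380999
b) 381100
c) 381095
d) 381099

381189 + -90 = 381099
d) 381099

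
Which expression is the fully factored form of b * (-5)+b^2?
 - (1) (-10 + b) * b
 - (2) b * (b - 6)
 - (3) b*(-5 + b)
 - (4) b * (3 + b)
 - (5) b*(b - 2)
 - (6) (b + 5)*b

We need to factor b * (-5)+b^2.
The factored form is b*(-5 + b).
3) b*(-5 + b)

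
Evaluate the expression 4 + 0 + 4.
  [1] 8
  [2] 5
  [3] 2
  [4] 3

First: 4 + 0 = 4
Then: 4 + 4 = 8
1) 8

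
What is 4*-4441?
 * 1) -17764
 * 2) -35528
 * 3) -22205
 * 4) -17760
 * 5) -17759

4 * -4441 = -17764
1) -17764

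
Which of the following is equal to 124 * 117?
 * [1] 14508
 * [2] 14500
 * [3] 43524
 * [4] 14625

124 * 117 = 14508
1) 14508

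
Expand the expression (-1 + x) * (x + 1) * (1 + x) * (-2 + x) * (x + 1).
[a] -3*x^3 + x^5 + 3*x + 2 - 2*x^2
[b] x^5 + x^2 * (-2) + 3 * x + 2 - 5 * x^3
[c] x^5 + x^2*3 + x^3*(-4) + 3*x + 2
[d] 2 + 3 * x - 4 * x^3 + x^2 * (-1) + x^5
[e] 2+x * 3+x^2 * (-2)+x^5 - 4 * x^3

Expanding (-1 + x) * (x + 1) * (1 + x) * (-2 + x) * (x + 1):
= 2+x * 3+x^2 * (-2)+x^5 - 4 * x^3
e) 2+x * 3+x^2 * (-2)+x^5 - 4 * x^3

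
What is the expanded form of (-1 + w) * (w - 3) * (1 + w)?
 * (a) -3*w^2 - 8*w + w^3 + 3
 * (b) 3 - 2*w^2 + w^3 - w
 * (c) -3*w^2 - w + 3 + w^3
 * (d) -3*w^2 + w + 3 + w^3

Expanding (-1 + w) * (w - 3) * (1 + w):
= -3*w^2 - w + 3 + w^3
c) -3*w^2 - w + 3 + w^3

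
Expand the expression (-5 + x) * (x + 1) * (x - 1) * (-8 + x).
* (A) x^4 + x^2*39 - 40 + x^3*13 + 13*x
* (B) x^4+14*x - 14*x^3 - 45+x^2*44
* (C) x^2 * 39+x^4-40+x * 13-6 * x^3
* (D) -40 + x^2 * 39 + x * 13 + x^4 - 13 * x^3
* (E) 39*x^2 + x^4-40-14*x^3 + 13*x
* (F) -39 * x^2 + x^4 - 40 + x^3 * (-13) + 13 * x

Expanding (-5 + x) * (x + 1) * (x - 1) * (-8 + x):
= -40 + x^2 * 39 + x * 13 + x^4 - 13 * x^3
D) -40 + x^2 * 39 + x * 13 + x^4 - 13 * x^3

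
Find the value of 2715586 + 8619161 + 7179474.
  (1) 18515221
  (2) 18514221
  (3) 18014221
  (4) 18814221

First: 2715586 + 8619161 = 11334747
Then: 11334747 + 7179474 = 18514221
2) 18514221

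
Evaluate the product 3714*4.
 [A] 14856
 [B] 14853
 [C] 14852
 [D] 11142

3714 * 4 = 14856
A) 14856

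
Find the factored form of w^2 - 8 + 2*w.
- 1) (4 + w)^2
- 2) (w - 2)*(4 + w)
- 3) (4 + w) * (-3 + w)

We need to factor w^2 - 8 + 2*w.
The factored form is (w - 2)*(4 + w).
2) (w - 2)*(4 + w)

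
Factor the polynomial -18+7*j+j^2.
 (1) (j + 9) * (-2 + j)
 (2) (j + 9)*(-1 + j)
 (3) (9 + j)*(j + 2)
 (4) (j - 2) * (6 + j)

We need to factor -18+7*j+j^2.
The factored form is (j + 9) * (-2 + j).
1) (j + 9) * (-2 + j)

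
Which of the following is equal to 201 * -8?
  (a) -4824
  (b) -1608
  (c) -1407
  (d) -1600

201 * -8 = -1608
b) -1608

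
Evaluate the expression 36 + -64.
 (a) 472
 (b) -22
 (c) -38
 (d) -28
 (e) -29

36 + -64 = -28
d) -28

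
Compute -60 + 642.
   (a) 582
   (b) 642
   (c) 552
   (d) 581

-60 + 642 = 582
a) 582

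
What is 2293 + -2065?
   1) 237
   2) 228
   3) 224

2293 + -2065 = 228
2) 228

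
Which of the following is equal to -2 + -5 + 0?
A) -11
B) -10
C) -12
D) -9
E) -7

First: -2 + -5 = -7
Then: -7 + 0 = -7
E) -7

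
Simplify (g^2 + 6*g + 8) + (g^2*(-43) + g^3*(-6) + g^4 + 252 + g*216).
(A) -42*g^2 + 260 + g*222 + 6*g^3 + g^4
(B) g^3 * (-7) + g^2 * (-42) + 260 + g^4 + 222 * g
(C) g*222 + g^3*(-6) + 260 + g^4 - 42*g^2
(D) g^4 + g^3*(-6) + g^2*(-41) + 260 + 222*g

Adding the polynomials and combining like terms:
(g^2 + 6*g + 8) + (g^2*(-43) + g^3*(-6) + g^4 + 252 + g*216)
= g*222 + g^3*(-6) + 260 + g^4 - 42*g^2
C) g*222 + g^3*(-6) + 260 + g^4 - 42*g^2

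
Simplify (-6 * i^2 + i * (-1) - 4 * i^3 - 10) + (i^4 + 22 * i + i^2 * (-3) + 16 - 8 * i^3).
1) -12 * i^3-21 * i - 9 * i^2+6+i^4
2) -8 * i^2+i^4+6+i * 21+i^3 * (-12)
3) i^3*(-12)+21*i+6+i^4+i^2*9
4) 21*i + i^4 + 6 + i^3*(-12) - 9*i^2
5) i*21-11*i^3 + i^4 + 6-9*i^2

Adding the polynomials and combining like terms:
(-6*i^2 + i*(-1) - 4*i^3 - 10) + (i^4 + 22*i + i^2*(-3) + 16 - 8*i^3)
= 21*i + i^4 + 6 + i^3*(-12) - 9*i^2
4) 21*i + i^4 + 6 + i^3*(-12) - 9*i^2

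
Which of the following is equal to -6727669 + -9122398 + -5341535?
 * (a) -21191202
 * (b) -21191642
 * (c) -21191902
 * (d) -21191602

First: -6727669 + -9122398 = -15850067
Then: -15850067 + -5341535 = -21191602
d) -21191602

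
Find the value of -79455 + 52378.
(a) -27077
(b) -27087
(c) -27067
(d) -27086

-79455 + 52378 = -27077
a) -27077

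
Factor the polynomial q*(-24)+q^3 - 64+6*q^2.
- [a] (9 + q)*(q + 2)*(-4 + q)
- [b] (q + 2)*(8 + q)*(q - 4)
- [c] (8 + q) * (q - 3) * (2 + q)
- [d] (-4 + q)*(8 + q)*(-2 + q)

We need to factor q*(-24)+q^3 - 64+6*q^2.
The factored form is (q + 2)*(8 + q)*(q - 4).
b) (q + 2)*(8 + q)*(q - 4)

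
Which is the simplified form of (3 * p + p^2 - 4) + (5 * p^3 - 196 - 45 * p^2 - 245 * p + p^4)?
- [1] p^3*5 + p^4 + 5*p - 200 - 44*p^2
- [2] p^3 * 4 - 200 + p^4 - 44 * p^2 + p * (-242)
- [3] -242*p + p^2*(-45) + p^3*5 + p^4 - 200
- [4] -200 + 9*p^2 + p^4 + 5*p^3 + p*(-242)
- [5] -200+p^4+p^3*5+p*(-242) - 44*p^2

Adding the polynomials and combining like terms:
(3*p + p^2 - 4) + (5*p^3 - 196 - 45*p^2 - 245*p + p^4)
= -200+p^4+p^3*5+p*(-242) - 44*p^2
5) -200+p^4+p^3*5+p*(-242) - 44*p^2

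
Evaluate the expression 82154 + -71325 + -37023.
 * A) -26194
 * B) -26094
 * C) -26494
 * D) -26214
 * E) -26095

First: 82154 + -71325 = 10829
Then: 10829 + -37023 = -26194
A) -26194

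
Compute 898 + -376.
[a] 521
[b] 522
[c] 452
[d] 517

898 + -376 = 522
b) 522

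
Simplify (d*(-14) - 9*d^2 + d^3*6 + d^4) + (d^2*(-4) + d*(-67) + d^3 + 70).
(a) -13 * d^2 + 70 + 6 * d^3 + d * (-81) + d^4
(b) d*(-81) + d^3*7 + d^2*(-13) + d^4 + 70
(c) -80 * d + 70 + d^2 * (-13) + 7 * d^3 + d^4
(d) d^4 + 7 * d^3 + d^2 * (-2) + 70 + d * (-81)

Adding the polynomials and combining like terms:
(d*(-14) - 9*d^2 + d^3*6 + d^4) + (d^2*(-4) + d*(-67) + d^3 + 70)
= d*(-81) + d^3*7 + d^2*(-13) + d^4 + 70
b) d*(-81) + d^3*7 + d^2*(-13) + d^4 + 70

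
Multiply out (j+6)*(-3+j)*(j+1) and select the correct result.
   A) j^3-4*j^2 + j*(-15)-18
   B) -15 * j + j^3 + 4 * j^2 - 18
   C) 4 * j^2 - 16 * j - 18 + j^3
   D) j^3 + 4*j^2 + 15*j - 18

Expanding (j+6)*(-3+j)*(j+1):
= -15 * j + j^3 + 4 * j^2 - 18
B) -15 * j + j^3 + 4 * j^2 - 18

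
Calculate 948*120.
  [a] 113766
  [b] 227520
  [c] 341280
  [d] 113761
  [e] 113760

948 * 120 = 113760
e) 113760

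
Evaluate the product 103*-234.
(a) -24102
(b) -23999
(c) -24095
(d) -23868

103 * -234 = -24102
a) -24102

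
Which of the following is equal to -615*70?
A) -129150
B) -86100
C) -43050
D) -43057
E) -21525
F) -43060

-615 * 70 = -43050
C) -43050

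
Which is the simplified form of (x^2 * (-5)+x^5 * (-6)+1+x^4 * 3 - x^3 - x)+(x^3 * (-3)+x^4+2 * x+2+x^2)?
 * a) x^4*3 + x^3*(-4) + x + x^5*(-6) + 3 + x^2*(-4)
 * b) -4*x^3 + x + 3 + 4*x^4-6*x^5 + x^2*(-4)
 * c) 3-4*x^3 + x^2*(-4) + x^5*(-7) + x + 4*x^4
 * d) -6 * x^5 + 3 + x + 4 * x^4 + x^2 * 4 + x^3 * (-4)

Adding the polynomials and combining like terms:
(x^2*(-5) + x^5*(-6) + 1 + x^4*3 - x^3 - x) + (x^3*(-3) + x^4 + 2*x + 2 + x^2)
= -4*x^3 + x + 3 + 4*x^4-6*x^5 + x^2*(-4)
b) -4*x^3 + x + 3 + 4*x^4-6*x^5 + x^2*(-4)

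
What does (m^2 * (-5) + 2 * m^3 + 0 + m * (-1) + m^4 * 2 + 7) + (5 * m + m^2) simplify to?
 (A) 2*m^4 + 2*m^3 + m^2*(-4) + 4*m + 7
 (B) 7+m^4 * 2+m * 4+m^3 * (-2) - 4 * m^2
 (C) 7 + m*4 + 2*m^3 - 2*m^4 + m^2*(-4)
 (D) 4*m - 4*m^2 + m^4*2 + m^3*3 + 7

Adding the polynomials and combining like terms:
(m^2*(-5) + 2*m^3 + 0 + m*(-1) + m^4*2 + 7) + (5*m + m^2)
= 2*m^4 + 2*m^3 + m^2*(-4) + 4*m + 7
A) 2*m^4 + 2*m^3 + m^2*(-4) + 4*m + 7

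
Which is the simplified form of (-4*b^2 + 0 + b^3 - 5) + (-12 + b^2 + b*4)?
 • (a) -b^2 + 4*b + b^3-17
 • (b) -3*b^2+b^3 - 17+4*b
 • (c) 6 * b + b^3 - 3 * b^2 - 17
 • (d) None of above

Adding the polynomials and combining like terms:
(-4*b^2 + 0 + b^3 - 5) + (-12 + b^2 + b*4)
= -3*b^2+b^3 - 17+4*b
b) -3*b^2+b^3 - 17+4*b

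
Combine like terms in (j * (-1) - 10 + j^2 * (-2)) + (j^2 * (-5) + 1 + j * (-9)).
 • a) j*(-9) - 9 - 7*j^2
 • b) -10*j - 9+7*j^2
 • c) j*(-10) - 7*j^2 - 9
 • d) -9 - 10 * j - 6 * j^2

Adding the polynomials and combining like terms:
(j*(-1) - 10 + j^2*(-2)) + (j^2*(-5) + 1 + j*(-9))
= j*(-10) - 7*j^2 - 9
c) j*(-10) - 7*j^2 - 9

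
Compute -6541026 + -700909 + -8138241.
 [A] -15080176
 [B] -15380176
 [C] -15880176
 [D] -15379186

First: -6541026 + -700909 = -7241935
Then: -7241935 + -8138241 = -15380176
B) -15380176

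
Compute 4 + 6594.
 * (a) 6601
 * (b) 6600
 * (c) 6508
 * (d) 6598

4 + 6594 = 6598
d) 6598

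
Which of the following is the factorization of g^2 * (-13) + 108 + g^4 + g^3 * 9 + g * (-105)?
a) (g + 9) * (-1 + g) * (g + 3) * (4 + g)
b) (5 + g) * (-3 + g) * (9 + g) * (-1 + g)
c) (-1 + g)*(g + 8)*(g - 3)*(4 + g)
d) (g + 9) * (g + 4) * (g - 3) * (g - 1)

We need to factor g^2 * (-13) + 108 + g^4 + g^3 * 9 + g * (-105).
The factored form is (g + 9) * (g + 4) * (g - 3) * (g - 1).
d) (g + 9) * (g + 4) * (g - 3) * (g - 1)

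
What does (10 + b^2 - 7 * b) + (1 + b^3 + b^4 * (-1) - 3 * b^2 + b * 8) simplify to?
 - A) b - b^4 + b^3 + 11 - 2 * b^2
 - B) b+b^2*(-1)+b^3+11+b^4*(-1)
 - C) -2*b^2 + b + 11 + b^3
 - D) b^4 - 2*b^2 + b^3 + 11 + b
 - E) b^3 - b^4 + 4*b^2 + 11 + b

Adding the polynomials and combining like terms:
(10 + b^2 - 7*b) + (1 + b^3 + b^4*(-1) - 3*b^2 + b*8)
= b - b^4 + b^3 + 11 - 2 * b^2
A) b - b^4 + b^3 + 11 - 2 * b^2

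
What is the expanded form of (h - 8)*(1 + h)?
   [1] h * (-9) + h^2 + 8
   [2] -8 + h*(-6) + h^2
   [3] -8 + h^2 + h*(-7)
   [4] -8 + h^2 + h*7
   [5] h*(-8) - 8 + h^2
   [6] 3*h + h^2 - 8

Expanding (h - 8)*(1 + h):
= -8 + h^2 + h*(-7)
3) -8 + h^2 + h*(-7)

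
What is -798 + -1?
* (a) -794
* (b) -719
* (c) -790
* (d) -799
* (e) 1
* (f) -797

-798 + -1 = -799
d) -799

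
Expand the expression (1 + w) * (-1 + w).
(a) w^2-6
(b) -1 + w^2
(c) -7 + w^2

Expanding (1 + w) * (-1 + w):
= -1 + w^2
b) -1 + w^2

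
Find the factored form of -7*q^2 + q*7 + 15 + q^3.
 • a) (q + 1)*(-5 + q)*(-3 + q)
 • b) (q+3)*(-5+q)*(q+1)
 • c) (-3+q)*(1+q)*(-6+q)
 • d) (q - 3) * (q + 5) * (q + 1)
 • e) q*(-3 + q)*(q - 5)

We need to factor -7*q^2 + q*7 + 15 + q^3.
The factored form is (q + 1)*(-5 + q)*(-3 + q).
a) (q + 1)*(-5 + q)*(-3 + q)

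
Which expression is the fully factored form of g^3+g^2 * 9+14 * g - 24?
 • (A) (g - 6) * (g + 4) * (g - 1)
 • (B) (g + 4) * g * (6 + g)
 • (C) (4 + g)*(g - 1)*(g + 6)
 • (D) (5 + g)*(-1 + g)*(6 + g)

We need to factor g^3+g^2 * 9+14 * g - 24.
The factored form is (4 + g)*(g - 1)*(g + 6).
C) (4 + g)*(g - 1)*(g + 6)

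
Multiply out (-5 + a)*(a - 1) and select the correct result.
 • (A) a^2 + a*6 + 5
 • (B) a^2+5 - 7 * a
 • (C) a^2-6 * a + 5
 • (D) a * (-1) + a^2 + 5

Expanding (-5 + a)*(a - 1):
= a^2-6 * a + 5
C) a^2-6 * a + 5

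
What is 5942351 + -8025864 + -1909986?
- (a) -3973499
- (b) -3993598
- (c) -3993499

First: 5942351 + -8025864 = -2083513
Then: -2083513 + -1909986 = -3993499
c) -3993499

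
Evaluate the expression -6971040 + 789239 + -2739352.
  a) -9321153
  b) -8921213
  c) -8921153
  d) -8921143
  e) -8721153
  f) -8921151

First: -6971040 + 789239 = -6181801
Then: -6181801 + -2739352 = -8921153
c) -8921153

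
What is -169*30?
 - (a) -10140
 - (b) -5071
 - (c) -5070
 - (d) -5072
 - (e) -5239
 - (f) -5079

-169 * 30 = -5070
c) -5070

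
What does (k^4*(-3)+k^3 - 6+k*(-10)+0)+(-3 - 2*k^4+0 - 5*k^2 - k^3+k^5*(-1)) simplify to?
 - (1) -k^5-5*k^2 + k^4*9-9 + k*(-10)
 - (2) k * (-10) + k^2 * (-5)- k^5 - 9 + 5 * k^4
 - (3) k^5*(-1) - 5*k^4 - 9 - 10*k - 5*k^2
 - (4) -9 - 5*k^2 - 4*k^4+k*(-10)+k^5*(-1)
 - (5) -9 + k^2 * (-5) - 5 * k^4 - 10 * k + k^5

Adding the polynomials and combining like terms:
(k^4*(-3) + k^3 - 6 + k*(-10) + 0) + (-3 - 2*k^4 + 0 - 5*k^2 - k^3 + k^5*(-1))
= k^5*(-1) - 5*k^4 - 9 - 10*k - 5*k^2
3) k^5*(-1) - 5*k^4 - 9 - 10*k - 5*k^2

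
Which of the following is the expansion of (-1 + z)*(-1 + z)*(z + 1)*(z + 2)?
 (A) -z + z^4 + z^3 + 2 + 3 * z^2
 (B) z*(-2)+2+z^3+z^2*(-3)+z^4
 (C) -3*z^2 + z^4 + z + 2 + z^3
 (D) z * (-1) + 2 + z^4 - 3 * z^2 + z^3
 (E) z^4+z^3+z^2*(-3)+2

Expanding (-1 + z)*(-1 + z)*(z + 1)*(z + 2):
= z * (-1) + 2 + z^4 - 3 * z^2 + z^3
D) z * (-1) + 2 + z^4 - 3 * z^2 + z^3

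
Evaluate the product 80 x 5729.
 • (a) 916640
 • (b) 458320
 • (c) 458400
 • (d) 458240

80 * 5729 = 458320
b) 458320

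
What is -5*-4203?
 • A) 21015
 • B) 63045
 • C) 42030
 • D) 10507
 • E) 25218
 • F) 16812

-5 * -4203 = 21015
A) 21015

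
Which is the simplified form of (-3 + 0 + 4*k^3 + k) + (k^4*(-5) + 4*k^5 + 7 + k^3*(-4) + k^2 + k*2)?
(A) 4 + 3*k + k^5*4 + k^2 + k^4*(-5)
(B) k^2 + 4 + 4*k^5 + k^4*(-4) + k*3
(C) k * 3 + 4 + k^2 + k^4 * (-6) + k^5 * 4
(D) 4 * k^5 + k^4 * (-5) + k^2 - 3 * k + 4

Adding the polynomials and combining like terms:
(-3 + 0 + 4*k^3 + k) + (k^4*(-5) + 4*k^5 + 7 + k^3*(-4) + k^2 + k*2)
= 4 + 3*k + k^5*4 + k^2 + k^4*(-5)
A) 4 + 3*k + k^5*4 + k^2 + k^4*(-5)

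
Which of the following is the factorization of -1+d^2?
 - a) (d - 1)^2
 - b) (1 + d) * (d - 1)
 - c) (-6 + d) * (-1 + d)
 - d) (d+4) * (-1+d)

We need to factor -1+d^2.
The factored form is (1 + d) * (d - 1).
b) (1 + d) * (d - 1)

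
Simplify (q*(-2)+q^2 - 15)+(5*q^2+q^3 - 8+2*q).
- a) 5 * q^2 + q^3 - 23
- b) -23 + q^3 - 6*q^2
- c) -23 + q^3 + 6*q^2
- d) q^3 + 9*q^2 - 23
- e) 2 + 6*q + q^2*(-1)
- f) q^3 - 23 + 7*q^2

Adding the polynomials and combining like terms:
(q*(-2) + q^2 - 15) + (5*q^2 + q^3 - 8 + 2*q)
= -23 + q^3 + 6*q^2
c) -23 + q^3 + 6*q^2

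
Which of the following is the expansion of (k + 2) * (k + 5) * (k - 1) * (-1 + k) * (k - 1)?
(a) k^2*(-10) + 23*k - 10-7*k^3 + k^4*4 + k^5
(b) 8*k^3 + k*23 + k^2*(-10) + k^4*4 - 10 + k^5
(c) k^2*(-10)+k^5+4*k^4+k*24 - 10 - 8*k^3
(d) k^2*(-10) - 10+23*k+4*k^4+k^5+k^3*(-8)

Expanding (k + 2) * (k + 5) * (k - 1) * (-1 + k) * (k - 1):
= k^2*(-10) - 10+23*k+4*k^4+k^5+k^3*(-8)
d) k^2*(-10) - 10+23*k+4*k^4+k^5+k^3*(-8)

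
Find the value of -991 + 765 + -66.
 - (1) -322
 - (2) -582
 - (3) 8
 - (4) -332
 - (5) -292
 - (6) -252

First: -991 + 765 = -226
Then: -226 + -66 = -292
5) -292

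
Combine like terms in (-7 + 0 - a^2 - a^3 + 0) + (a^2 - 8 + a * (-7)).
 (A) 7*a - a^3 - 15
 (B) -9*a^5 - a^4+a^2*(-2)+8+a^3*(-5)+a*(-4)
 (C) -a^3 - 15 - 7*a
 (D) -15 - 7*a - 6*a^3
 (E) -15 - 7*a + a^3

Adding the polynomials and combining like terms:
(-7 + 0 - a^2 - a^3 + 0) + (a^2 - 8 + a*(-7))
= -a^3 - 15 - 7*a
C) -a^3 - 15 - 7*a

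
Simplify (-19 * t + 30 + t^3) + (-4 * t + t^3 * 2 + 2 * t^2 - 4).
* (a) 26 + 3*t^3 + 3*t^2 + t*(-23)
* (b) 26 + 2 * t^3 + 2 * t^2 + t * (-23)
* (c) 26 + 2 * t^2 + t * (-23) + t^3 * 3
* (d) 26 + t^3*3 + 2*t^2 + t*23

Adding the polynomials and combining like terms:
(-19*t + 30 + t^3) + (-4*t + t^3*2 + 2*t^2 - 4)
= 26 + 2 * t^2 + t * (-23) + t^3 * 3
c) 26 + 2 * t^2 + t * (-23) + t^3 * 3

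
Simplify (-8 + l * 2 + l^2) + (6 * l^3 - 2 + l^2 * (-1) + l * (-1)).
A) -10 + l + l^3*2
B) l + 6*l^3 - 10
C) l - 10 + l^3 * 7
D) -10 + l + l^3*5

Adding the polynomials and combining like terms:
(-8 + l*2 + l^2) + (6*l^3 - 2 + l^2*(-1) + l*(-1))
= l + 6*l^3 - 10
B) l + 6*l^3 - 10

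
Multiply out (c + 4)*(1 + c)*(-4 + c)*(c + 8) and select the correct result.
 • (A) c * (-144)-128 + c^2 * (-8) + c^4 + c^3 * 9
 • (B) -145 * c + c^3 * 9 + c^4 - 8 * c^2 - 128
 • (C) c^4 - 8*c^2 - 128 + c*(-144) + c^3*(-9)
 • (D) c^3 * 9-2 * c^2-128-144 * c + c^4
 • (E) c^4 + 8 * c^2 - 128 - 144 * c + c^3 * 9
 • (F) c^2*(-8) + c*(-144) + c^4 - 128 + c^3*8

Expanding (c + 4)*(1 + c)*(-4 + c)*(c + 8):
= c * (-144)-128 + c^2 * (-8) + c^4 + c^3 * 9
A) c * (-144)-128 + c^2 * (-8) + c^4 + c^3 * 9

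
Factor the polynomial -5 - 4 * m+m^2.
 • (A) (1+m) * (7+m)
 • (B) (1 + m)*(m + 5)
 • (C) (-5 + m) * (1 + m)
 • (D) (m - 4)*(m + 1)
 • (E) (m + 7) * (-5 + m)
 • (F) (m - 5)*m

We need to factor -5 - 4 * m+m^2.
The factored form is (-5 + m) * (1 + m).
C) (-5 + m) * (1 + m)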